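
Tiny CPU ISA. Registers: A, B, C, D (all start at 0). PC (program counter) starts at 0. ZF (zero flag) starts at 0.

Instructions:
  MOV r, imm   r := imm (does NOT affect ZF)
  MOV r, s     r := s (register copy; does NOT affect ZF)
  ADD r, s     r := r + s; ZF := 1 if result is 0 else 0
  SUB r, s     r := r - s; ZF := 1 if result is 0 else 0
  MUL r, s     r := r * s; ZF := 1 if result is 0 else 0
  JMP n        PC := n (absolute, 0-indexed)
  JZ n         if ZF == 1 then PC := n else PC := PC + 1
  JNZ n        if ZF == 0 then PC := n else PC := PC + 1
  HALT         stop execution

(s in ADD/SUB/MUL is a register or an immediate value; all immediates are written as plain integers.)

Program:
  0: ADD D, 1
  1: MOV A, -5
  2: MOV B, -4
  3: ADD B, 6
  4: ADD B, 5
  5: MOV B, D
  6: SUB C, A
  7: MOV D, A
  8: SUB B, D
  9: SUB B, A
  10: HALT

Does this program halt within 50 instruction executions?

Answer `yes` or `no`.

Answer: yes

Derivation:
Step 1: PC=0 exec 'ADD D, 1'. After: A=0 B=0 C=0 D=1 ZF=0 PC=1
Step 2: PC=1 exec 'MOV A, -5'. After: A=-5 B=0 C=0 D=1 ZF=0 PC=2
Step 3: PC=2 exec 'MOV B, -4'. After: A=-5 B=-4 C=0 D=1 ZF=0 PC=3
Step 4: PC=3 exec 'ADD B, 6'. After: A=-5 B=2 C=0 D=1 ZF=0 PC=4
Step 5: PC=4 exec 'ADD B, 5'. After: A=-5 B=7 C=0 D=1 ZF=0 PC=5
Step 6: PC=5 exec 'MOV B, D'. After: A=-5 B=1 C=0 D=1 ZF=0 PC=6
Step 7: PC=6 exec 'SUB C, A'. After: A=-5 B=1 C=5 D=1 ZF=0 PC=7
Step 8: PC=7 exec 'MOV D, A'. After: A=-5 B=1 C=5 D=-5 ZF=0 PC=8
Step 9: PC=8 exec 'SUB B, D'. After: A=-5 B=6 C=5 D=-5 ZF=0 PC=9
Step 10: PC=9 exec 'SUB B, A'. After: A=-5 B=11 C=5 D=-5 ZF=0 PC=10
Step 11: PC=10 exec 'HALT'. After: A=-5 B=11 C=5 D=-5 ZF=0 PC=10 HALTED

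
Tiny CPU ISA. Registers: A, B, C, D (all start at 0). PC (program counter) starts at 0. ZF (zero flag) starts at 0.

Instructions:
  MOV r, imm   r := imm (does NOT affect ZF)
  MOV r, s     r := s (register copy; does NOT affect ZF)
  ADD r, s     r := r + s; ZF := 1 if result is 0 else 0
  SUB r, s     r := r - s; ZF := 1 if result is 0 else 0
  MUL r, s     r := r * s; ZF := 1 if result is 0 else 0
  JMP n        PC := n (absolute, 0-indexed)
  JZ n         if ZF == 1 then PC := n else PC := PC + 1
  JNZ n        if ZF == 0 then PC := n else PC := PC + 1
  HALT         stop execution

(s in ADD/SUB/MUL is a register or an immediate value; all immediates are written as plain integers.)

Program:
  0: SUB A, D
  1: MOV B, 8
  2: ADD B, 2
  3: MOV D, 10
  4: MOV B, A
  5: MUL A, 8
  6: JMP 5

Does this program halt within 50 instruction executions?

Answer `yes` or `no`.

Answer: no

Derivation:
Step 1: PC=0 exec 'SUB A, D'. After: A=0 B=0 C=0 D=0 ZF=1 PC=1
Step 2: PC=1 exec 'MOV B, 8'. After: A=0 B=8 C=0 D=0 ZF=1 PC=2
Step 3: PC=2 exec 'ADD B, 2'. After: A=0 B=10 C=0 D=0 ZF=0 PC=3
Step 4: PC=3 exec 'MOV D, 10'. After: A=0 B=10 C=0 D=10 ZF=0 PC=4
Step 5: PC=4 exec 'MOV B, A'. After: A=0 B=0 C=0 D=10 ZF=0 PC=5
Step 6: PC=5 exec 'MUL A, 8'. After: A=0 B=0 C=0 D=10 ZF=1 PC=6
Step 7: PC=6 exec 'JMP 5'. After: A=0 B=0 C=0 D=10 ZF=1 PC=5
Step 8: PC=5 exec 'MUL A, 8'. After: A=0 B=0 C=0 D=10 ZF=1 PC=6
State after step 8 equals state after step 6: the program is in a cycle of length 2 and will never halt.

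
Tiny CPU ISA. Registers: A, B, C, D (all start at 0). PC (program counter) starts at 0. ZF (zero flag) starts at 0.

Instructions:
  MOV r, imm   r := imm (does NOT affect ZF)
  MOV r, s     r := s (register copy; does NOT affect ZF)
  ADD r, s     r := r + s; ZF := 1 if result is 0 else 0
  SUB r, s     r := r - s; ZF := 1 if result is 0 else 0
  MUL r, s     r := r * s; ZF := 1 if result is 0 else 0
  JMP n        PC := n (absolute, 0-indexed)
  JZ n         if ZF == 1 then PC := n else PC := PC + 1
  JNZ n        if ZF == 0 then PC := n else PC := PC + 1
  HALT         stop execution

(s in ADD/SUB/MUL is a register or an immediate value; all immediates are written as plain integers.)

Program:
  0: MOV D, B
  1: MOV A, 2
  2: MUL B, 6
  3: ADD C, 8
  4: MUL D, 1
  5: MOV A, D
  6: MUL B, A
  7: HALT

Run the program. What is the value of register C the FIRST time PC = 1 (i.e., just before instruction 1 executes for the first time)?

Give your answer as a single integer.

Step 1: PC=0 exec 'MOV D, B'. After: A=0 B=0 C=0 D=0 ZF=0 PC=1
First time PC=1: C=0

0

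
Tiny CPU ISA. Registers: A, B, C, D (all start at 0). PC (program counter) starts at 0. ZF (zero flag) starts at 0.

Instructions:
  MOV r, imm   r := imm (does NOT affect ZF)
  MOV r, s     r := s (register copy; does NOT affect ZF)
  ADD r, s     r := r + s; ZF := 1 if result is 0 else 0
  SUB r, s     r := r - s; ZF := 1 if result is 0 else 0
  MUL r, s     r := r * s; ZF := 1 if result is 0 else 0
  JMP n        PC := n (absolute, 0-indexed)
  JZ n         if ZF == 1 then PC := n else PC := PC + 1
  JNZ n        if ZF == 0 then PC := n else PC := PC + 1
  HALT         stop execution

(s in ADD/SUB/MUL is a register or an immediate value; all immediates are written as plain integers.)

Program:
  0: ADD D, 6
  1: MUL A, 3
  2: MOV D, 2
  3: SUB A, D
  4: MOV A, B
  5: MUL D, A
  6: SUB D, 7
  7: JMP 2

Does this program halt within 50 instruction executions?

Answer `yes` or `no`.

Answer: no

Derivation:
Step 1: PC=0 exec 'ADD D, 6'. After: A=0 B=0 C=0 D=6 ZF=0 PC=1
Step 2: PC=1 exec 'MUL A, 3'. After: A=0 B=0 C=0 D=6 ZF=1 PC=2
Step 3: PC=2 exec 'MOV D, 2'. After: A=0 B=0 C=0 D=2 ZF=1 PC=3
Step 4: PC=3 exec 'SUB A, D'. After: A=-2 B=0 C=0 D=2 ZF=0 PC=4
Step 5: PC=4 exec 'MOV A, B'. After: A=0 B=0 C=0 D=2 ZF=0 PC=5
Step 6: PC=5 exec 'MUL D, A'. After: A=0 B=0 C=0 D=0 ZF=1 PC=6
Step 7: PC=6 exec 'SUB D, 7'. After: A=0 B=0 C=0 D=-7 ZF=0 PC=7
Step 8: PC=7 exec 'JMP 2'. After: A=0 B=0 C=0 D=-7 ZF=0 PC=2
Step 9: PC=2 exec 'MOV D, 2'. After: A=0 B=0 C=0 D=2 ZF=0 PC=3
Step 10: PC=3 exec 'SUB A, D'. After: A=-2 B=0 C=0 D=2 ZF=0 PC=4
State after step 10 equals state after step 4: the program is in a cycle of length 6 and will never halt.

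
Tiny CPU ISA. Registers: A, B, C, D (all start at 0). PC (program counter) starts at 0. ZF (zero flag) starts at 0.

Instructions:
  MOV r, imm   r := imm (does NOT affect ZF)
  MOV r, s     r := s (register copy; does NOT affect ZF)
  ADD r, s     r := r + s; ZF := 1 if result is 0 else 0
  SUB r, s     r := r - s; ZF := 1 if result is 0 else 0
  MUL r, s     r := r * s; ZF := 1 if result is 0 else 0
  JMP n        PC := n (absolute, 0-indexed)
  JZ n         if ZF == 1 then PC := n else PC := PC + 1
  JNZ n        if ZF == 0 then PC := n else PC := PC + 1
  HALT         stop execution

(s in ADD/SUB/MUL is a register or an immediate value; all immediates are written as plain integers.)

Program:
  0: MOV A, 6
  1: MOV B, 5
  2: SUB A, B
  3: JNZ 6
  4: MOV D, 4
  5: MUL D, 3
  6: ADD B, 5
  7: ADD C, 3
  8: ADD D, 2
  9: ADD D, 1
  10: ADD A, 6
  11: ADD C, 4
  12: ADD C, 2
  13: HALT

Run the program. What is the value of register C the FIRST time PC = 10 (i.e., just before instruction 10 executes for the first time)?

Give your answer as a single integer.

Step 1: PC=0 exec 'MOV A, 6'. After: A=6 B=0 C=0 D=0 ZF=0 PC=1
Step 2: PC=1 exec 'MOV B, 5'. After: A=6 B=5 C=0 D=0 ZF=0 PC=2
Step 3: PC=2 exec 'SUB A, B'. After: A=1 B=5 C=0 D=0 ZF=0 PC=3
Step 4: PC=3 exec 'JNZ 6'. After: A=1 B=5 C=0 D=0 ZF=0 PC=6
Step 5: PC=6 exec 'ADD B, 5'. After: A=1 B=10 C=0 D=0 ZF=0 PC=7
Step 6: PC=7 exec 'ADD C, 3'. After: A=1 B=10 C=3 D=0 ZF=0 PC=8
Step 7: PC=8 exec 'ADD D, 2'. After: A=1 B=10 C=3 D=2 ZF=0 PC=9
Step 8: PC=9 exec 'ADD D, 1'. After: A=1 B=10 C=3 D=3 ZF=0 PC=10
First time PC=10: C=3

3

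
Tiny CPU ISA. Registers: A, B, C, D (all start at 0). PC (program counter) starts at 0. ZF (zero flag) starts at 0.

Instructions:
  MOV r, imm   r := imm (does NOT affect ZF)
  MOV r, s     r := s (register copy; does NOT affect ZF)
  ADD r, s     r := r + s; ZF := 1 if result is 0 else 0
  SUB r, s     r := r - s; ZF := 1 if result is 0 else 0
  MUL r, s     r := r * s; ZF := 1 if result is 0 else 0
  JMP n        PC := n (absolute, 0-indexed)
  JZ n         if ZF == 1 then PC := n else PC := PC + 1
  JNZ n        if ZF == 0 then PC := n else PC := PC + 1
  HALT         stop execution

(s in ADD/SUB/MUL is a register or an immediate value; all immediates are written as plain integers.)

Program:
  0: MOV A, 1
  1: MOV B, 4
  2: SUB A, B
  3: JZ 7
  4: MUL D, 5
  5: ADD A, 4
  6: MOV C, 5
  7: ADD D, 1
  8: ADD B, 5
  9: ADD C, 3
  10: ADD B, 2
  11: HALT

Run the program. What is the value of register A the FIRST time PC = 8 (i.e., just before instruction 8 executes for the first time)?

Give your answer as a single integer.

Step 1: PC=0 exec 'MOV A, 1'. After: A=1 B=0 C=0 D=0 ZF=0 PC=1
Step 2: PC=1 exec 'MOV B, 4'. After: A=1 B=4 C=0 D=0 ZF=0 PC=2
Step 3: PC=2 exec 'SUB A, B'. After: A=-3 B=4 C=0 D=0 ZF=0 PC=3
Step 4: PC=3 exec 'JZ 7'. After: A=-3 B=4 C=0 D=0 ZF=0 PC=4
Step 5: PC=4 exec 'MUL D, 5'. After: A=-3 B=4 C=0 D=0 ZF=1 PC=5
Step 6: PC=5 exec 'ADD A, 4'. After: A=1 B=4 C=0 D=0 ZF=0 PC=6
Step 7: PC=6 exec 'MOV C, 5'. After: A=1 B=4 C=5 D=0 ZF=0 PC=7
Step 8: PC=7 exec 'ADD D, 1'. After: A=1 B=4 C=5 D=1 ZF=0 PC=8
First time PC=8: A=1

1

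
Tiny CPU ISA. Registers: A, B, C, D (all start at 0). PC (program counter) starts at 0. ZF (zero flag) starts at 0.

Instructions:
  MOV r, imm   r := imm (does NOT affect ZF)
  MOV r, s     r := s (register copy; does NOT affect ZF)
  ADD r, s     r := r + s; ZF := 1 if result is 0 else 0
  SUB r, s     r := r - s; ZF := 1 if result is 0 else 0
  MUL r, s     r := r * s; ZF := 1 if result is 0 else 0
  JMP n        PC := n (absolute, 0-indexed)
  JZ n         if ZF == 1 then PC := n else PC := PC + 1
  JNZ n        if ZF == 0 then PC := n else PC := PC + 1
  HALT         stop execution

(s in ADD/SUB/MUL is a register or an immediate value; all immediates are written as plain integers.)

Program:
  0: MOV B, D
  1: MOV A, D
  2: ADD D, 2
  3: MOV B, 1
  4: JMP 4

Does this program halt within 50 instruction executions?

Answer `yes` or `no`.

Step 1: PC=0 exec 'MOV B, D'. After: A=0 B=0 C=0 D=0 ZF=0 PC=1
Step 2: PC=1 exec 'MOV A, D'. After: A=0 B=0 C=0 D=0 ZF=0 PC=2
Step 3: PC=2 exec 'ADD D, 2'. After: A=0 B=0 C=0 D=2 ZF=0 PC=3
Step 4: PC=3 exec 'MOV B, 1'. After: A=0 B=1 C=0 D=2 ZF=0 PC=4
Step 5: PC=4 exec 'JMP 4'. After: A=0 B=1 C=0 D=2 ZF=0 PC=4
State after step 5 equals state after step 4: the program is in a cycle of length 1 and will never halt.

Answer: no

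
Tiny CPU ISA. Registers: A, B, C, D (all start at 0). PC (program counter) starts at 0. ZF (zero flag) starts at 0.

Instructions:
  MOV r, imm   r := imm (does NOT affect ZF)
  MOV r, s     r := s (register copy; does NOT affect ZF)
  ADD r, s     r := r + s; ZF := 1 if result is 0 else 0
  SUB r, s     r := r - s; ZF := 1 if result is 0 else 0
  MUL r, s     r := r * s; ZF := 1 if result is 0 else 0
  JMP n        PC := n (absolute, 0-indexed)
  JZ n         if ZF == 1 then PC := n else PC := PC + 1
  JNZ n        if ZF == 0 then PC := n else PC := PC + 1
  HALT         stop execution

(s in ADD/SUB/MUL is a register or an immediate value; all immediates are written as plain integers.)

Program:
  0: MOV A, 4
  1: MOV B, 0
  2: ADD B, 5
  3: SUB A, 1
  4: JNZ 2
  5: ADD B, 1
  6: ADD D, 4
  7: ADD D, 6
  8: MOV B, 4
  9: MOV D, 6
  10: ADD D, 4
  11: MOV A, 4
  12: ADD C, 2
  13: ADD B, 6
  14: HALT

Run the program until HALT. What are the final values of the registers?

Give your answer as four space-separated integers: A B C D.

Answer: 4 10 2 10

Derivation:
Step 1: PC=0 exec 'MOV A, 4'. After: A=4 B=0 C=0 D=0 ZF=0 PC=1
Step 2: PC=1 exec 'MOV B, 0'. After: A=4 B=0 C=0 D=0 ZF=0 PC=2
Step 3: PC=2 exec 'ADD B, 5'. After: A=4 B=5 C=0 D=0 ZF=0 PC=3
Step 4: PC=3 exec 'SUB A, 1'. After: A=3 B=5 C=0 D=0 ZF=0 PC=4
Step 5: PC=4 exec 'JNZ 2'. After: A=3 B=5 C=0 D=0 ZF=0 PC=2
Step 6: PC=2 exec 'ADD B, 5'. After: A=3 B=10 C=0 D=0 ZF=0 PC=3
Step 7: PC=3 exec 'SUB A, 1'. After: A=2 B=10 C=0 D=0 ZF=0 PC=4
Step 8: PC=4 exec 'JNZ 2'. After: A=2 B=10 C=0 D=0 ZF=0 PC=2
Step 9: PC=2 exec 'ADD B, 5'. After: A=2 B=15 C=0 D=0 ZF=0 PC=3
Step 10: PC=3 exec 'SUB A, 1'. After: A=1 B=15 C=0 D=0 ZF=0 PC=4
Step 11: PC=4 exec 'JNZ 2'. After: A=1 B=15 C=0 D=0 ZF=0 PC=2
Step 12: PC=2 exec 'ADD B, 5'. After: A=1 B=20 C=0 D=0 ZF=0 PC=3
Step 13: PC=3 exec 'SUB A, 1'. After: A=0 B=20 C=0 D=0 ZF=1 PC=4
Step 14: PC=4 exec 'JNZ 2'. After: A=0 B=20 C=0 D=0 ZF=1 PC=5
Step 15: PC=5 exec 'ADD B, 1'. After: A=0 B=21 C=0 D=0 ZF=0 PC=6
Step 16: PC=6 exec 'ADD D, 4'. After: A=0 B=21 C=0 D=4 ZF=0 PC=7
Step 17: PC=7 exec 'ADD D, 6'. After: A=0 B=21 C=0 D=10 ZF=0 PC=8
Step 18: PC=8 exec 'MOV B, 4'. After: A=0 B=4 C=0 D=10 ZF=0 PC=9
Step 19: PC=9 exec 'MOV D, 6'. After: A=0 B=4 C=0 D=6 ZF=0 PC=10
Step 20: PC=10 exec 'ADD D, 4'. After: A=0 B=4 C=0 D=10 ZF=0 PC=11
Step 21: PC=11 exec 'MOV A, 4'. After: A=4 B=4 C=0 D=10 ZF=0 PC=12
Step 22: PC=12 exec 'ADD C, 2'. After: A=4 B=4 C=2 D=10 ZF=0 PC=13
Step 23: PC=13 exec 'ADD B, 6'. After: A=4 B=10 C=2 D=10 ZF=0 PC=14
Step 24: PC=14 exec 'HALT'. After: A=4 B=10 C=2 D=10 ZF=0 PC=14 HALTED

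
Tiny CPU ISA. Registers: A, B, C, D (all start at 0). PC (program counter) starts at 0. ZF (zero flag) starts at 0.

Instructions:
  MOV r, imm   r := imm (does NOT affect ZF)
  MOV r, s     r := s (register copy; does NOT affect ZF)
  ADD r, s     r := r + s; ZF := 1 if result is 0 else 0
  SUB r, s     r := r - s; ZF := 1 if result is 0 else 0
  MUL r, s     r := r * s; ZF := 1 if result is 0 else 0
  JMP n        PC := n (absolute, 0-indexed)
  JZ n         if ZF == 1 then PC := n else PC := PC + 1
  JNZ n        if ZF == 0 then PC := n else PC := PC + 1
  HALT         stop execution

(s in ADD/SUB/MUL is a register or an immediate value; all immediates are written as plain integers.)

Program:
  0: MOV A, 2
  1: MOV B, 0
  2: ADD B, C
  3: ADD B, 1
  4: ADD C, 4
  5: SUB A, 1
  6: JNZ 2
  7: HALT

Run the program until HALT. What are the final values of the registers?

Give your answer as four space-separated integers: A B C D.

Step 1: PC=0 exec 'MOV A, 2'. After: A=2 B=0 C=0 D=0 ZF=0 PC=1
Step 2: PC=1 exec 'MOV B, 0'. After: A=2 B=0 C=0 D=0 ZF=0 PC=2
Step 3: PC=2 exec 'ADD B, C'. After: A=2 B=0 C=0 D=0 ZF=1 PC=3
Step 4: PC=3 exec 'ADD B, 1'. After: A=2 B=1 C=0 D=0 ZF=0 PC=4
Step 5: PC=4 exec 'ADD C, 4'. After: A=2 B=1 C=4 D=0 ZF=0 PC=5
Step 6: PC=5 exec 'SUB A, 1'. After: A=1 B=1 C=4 D=0 ZF=0 PC=6
Step 7: PC=6 exec 'JNZ 2'. After: A=1 B=1 C=4 D=0 ZF=0 PC=2
Step 8: PC=2 exec 'ADD B, C'. After: A=1 B=5 C=4 D=0 ZF=0 PC=3
Step 9: PC=3 exec 'ADD B, 1'. After: A=1 B=6 C=4 D=0 ZF=0 PC=4
Step 10: PC=4 exec 'ADD C, 4'. After: A=1 B=6 C=8 D=0 ZF=0 PC=5
Step 11: PC=5 exec 'SUB A, 1'. After: A=0 B=6 C=8 D=0 ZF=1 PC=6
Step 12: PC=6 exec 'JNZ 2'. After: A=0 B=6 C=8 D=0 ZF=1 PC=7
Step 13: PC=7 exec 'HALT'. After: A=0 B=6 C=8 D=0 ZF=1 PC=7 HALTED

Answer: 0 6 8 0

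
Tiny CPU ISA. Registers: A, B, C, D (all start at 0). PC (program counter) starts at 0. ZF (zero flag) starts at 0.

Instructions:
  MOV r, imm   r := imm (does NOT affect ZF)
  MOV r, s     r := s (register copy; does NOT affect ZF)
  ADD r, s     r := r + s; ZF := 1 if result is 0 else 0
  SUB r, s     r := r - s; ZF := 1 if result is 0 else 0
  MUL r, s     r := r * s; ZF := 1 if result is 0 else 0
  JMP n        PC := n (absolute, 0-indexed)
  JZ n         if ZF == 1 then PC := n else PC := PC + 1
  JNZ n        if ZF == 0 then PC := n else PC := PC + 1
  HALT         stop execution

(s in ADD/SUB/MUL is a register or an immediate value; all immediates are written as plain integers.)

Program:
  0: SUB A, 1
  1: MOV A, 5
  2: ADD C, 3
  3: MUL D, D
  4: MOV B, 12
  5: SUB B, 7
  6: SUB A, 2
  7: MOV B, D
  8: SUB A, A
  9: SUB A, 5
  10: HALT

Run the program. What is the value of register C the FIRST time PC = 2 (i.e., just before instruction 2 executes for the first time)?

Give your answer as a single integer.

Step 1: PC=0 exec 'SUB A, 1'. After: A=-1 B=0 C=0 D=0 ZF=0 PC=1
Step 2: PC=1 exec 'MOV A, 5'. After: A=5 B=0 C=0 D=0 ZF=0 PC=2
First time PC=2: C=0

0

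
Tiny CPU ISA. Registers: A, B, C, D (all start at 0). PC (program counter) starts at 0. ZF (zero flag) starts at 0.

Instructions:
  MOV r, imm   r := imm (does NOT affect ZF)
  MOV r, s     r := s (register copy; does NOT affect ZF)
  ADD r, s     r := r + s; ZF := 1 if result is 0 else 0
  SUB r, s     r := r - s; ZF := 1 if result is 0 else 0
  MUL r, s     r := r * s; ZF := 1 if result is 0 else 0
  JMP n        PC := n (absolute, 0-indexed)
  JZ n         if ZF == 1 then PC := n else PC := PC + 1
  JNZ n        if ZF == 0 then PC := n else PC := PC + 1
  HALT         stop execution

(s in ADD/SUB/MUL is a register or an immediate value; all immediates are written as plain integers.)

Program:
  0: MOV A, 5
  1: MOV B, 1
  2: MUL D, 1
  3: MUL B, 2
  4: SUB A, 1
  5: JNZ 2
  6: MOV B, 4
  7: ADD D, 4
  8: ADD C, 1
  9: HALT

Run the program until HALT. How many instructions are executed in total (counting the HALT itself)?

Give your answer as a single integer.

Step 1: PC=0 exec 'MOV A, 5'. After: A=5 B=0 C=0 D=0 ZF=0 PC=1
Step 2: PC=1 exec 'MOV B, 1'. After: A=5 B=1 C=0 D=0 ZF=0 PC=2
Step 3: PC=2 exec 'MUL D, 1'. After: A=5 B=1 C=0 D=0 ZF=1 PC=3
Step 4: PC=3 exec 'MUL B, 2'. After: A=5 B=2 C=0 D=0 ZF=0 PC=4
Step 5: PC=4 exec 'SUB A, 1'. After: A=4 B=2 C=0 D=0 ZF=0 PC=5
Step 6: PC=5 exec 'JNZ 2'. After: A=4 B=2 C=0 D=0 ZF=0 PC=2
Step 7: PC=2 exec 'MUL D, 1'. After: A=4 B=2 C=0 D=0 ZF=1 PC=3
Step 8: PC=3 exec 'MUL B, 2'. After: A=4 B=4 C=0 D=0 ZF=0 PC=4
Step 9: PC=4 exec 'SUB A, 1'. After: A=3 B=4 C=0 D=0 ZF=0 PC=5
Step 10: PC=5 exec 'JNZ 2'. After: A=3 B=4 C=0 D=0 ZF=0 PC=2
Step 11: PC=2 exec 'MUL D, 1'. After: A=3 B=4 C=0 D=0 ZF=1 PC=3
Step 12: PC=3 exec 'MUL B, 2'. After: A=3 B=8 C=0 D=0 ZF=0 PC=4
Step 13: PC=4 exec 'SUB A, 1'. After: A=2 B=8 C=0 D=0 ZF=0 PC=5
Step 14: PC=5 exec 'JNZ 2'. After: A=2 B=8 C=0 D=0 ZF=0 PC=2
Step 15: PC=2 exec 'MUL D, 1'. After: A=2 B=8 C=0 D=0 ZF=1 PC=3
Step 16: PC=3 exec 'MUL B, 2'. After: A=2 B=16 C=0 D=0 ZF=0 PC=4
Step 17: PC=4 exec 'SUB A, 1'. After: A=1 B=16 C=0 D=0 ZF=0 PC=5
Step 18: PC=5 exec 'JNZ 2'. After: A=1 B=16 C=0 D=0 ZF=0 PC=2
Step 19: PC=2 exec 'MUL D, 1'. After: A=1 B=16 C=0 D=0 ZF=1 PC=3
Step 20: PC=3 exec 'MUL B, 2'. After: A=1 B=32 C=0 D=0 ZF=0 PC=4
Step 21: PC=4 exec 'SUB A, 1'. After: A=0 B=32 C=0 D=0 ZF=1 PC=5
Step 22: PC=5 exec 'JNZ 2'. After: A=0 B=32 C=0 D=0 ZF=1 PC=6
Step 23: PC=6 exec 'MOV B, 4'. After: A=0 B=4 C=0 D=0 ZF=1 PC=7
Step 24: PC=7 exec 'ADD D, 4'. After: A=0 B=4 C=0 D=4 ZF=0 PC=8
Step 25: PC=8 exec 'ADD C, 1'. After: A=0 B=4 C=1 D=4 ZF=0 PC=9
Step 26: PC=9 exec 'HALT'. After: A=0 B=4 C=1 D=4 ZF=0 PC=9 HALTED
Total instructions executed: 26

Answer: 26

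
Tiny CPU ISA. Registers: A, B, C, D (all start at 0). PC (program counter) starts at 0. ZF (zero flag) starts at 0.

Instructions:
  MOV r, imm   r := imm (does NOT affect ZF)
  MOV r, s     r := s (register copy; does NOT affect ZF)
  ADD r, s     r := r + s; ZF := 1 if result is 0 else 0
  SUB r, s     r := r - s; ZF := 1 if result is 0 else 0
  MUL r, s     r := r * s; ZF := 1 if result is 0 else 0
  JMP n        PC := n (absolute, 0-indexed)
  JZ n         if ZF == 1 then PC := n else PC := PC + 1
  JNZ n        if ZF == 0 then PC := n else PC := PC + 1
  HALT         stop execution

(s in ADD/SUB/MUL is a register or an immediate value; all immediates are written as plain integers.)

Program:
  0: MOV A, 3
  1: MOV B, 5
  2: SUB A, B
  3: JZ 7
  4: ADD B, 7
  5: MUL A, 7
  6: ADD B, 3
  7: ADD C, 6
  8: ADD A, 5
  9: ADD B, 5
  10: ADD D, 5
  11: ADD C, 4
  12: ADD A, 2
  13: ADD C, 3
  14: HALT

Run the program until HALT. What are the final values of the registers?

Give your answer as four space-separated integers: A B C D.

Step 1: PC=0 exec 'MOV A, 3'. After: A=3 B=0 C=0 D=0 ZF=0 PC=1
Step 2: PC=1 exec 'MOV B, 5'. After: A=3 B=5 C=0 D=0 ZF=0 PC=2
Step 3: PC=2 exec 'SUB A, B'. After: A=-2 B=5 C=0 D=0 ZF=0 PC=3
Step 4: PC=3 exec 'JZ 7'. After: A=-2 B=5 C=0 D=0 ZF=0 PC=4
Step 5: PC=4 exec 'ADD B, 7'. After: A=-2 B=12 C=0 D=0 ZF=0 PC=5
Step 6: PC=5 exec 'MUL A, 7'. After: A=-14 B=12 C=0 D=0 ZF=0 PC=6
Step 7: PC=6 exec 'ADD B, 3'. After: A=-14 B=15 C=0 D=0 ZF=0 PC=7
Step 8: PC=7 exec 'ADD C, 6'. After: A=-14 B=15 C=6 D=0 ZF=0 PC=8
Step 9: PC=8 exec 'ADD A, 5'. After: A=-9 B=15 C=6 D=0 ZF=0 PC=9
Step 10: PC=9 exec 'ADD B, 5'. After: A=-9 B=20 C=6 D=0 ZF=0 PC=10
Step 11: PC=10 exec 'ADD D, 5'. After: A=-9 B=20 C=6 D=5 ZF=0 PC=11
Step 12: PC=11 exec 'ADD C, 4'. After: A=-9 B=20 C=10 D=5 ZF=0 PC=12
Step 13: PC=12 exec 'ADD A, 2'. After: A=-7 B=20 C=10 D=5 ZF=0 PC=13
Step 14: PC=13 exec 'ADD C, 3'. After: A=-7 B=20 C=13 D=5 ZF=0 PC=14
Step 15: PC=14 exec 'HALT'. After: A=-7 B=20 C=13 D=5 ZF=0 PC=14 HALTED

Answer: -7 20 13 5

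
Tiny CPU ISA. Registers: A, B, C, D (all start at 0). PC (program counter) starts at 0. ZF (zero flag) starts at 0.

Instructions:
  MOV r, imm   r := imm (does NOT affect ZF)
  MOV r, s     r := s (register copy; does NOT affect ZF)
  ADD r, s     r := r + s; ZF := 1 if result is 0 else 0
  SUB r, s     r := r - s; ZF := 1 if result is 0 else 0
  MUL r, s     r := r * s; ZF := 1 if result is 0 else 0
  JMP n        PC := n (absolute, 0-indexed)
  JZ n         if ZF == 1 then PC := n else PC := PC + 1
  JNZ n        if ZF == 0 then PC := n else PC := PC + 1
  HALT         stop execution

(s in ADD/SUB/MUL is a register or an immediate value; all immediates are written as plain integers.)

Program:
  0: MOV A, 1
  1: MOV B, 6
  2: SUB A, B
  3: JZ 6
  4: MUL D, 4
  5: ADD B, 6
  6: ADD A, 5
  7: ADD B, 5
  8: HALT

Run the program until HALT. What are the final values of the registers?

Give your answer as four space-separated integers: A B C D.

Answer: 0 17 0 0

Derivation:
Step 1: PC=0 exec 'MOV A, 1'. After: A=1 B=0 C=0 D=0 ZF=0 PC=1
Step 2: PC=1 exec 'MOV B, 6'. After: A=1 B=6 C=0 D=0 ZF=0 PC=2
Step 3: PC=2 exec 'SUB A, B'. After: A=-5 B=6 C=0 D=0 ZF=0 PC=3
Step 4: PC=3 exec 'JZ 6'. After: A=-5 B=6 C=0 D=0 ZF=0 PC=4
Step 5: PC=4 exec 'MUL D, 4'. After: A=-5 B=6 C=0 D=0 ZF=1 PC=5
Step 6: PC=5 exec 'ADD B, 6'. After: A=-5 B=12 C=0 D=0 ZF=0 PC=6
Step 7: PC=6 exec 'ADD A, 5'. After: A=0 B=12 C=0 D=0 ZF=1 PC=7
Step 8: PC=7 exec 'ADD B, 5'. After: A=0 B=17 C=0 D=0 ZF=0 PC=8
Step 9: PC=8 exec 'HALT'. After: A=0 B=17 C=0 D=0 ZF=0 PC=8 HALTED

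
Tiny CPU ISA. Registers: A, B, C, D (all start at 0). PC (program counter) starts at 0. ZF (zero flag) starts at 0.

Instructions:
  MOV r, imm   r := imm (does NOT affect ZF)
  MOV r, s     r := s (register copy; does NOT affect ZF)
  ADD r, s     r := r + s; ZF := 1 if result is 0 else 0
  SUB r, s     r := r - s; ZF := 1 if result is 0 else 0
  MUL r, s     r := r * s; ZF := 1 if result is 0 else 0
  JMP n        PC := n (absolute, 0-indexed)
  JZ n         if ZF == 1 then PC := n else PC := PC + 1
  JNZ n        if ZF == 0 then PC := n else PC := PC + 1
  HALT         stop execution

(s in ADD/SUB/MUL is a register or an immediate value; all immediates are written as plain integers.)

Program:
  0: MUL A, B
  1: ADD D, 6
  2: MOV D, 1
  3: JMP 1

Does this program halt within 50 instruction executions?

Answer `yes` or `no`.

Step 1: PC=0 exec 'MUL A, B'. After: A=0 B=0 C=0 D=0 ZF=1 PC=1
Step 2: PC=1 exec 'ADD D, 6'. After: A=0 B=0 C=0 D=6 ZF=0 PC=2
Step 3: PC=2 exec 'MOV D, 1'. After: A=0 B=0 C=0 D=1 ZF=0 PC=3
Step 4: PC=3 exec 'JMP 1'. After: A=0 B=0 C=0 D=1 ZF=0 PC=1
Step 5: PC=1 exec 'ADD D, 6'. After: A=0 B=0 C=0 D=7 ZF=0 PC=2
Step 6: PC=2 exec 'MOV D, 1'. After: A=0 B=0 C=0 D=1 ZF=0 PC=3
State after step 6 equals state after step 3: the program is in a cycle of length 3 and will never halt.

Answer: no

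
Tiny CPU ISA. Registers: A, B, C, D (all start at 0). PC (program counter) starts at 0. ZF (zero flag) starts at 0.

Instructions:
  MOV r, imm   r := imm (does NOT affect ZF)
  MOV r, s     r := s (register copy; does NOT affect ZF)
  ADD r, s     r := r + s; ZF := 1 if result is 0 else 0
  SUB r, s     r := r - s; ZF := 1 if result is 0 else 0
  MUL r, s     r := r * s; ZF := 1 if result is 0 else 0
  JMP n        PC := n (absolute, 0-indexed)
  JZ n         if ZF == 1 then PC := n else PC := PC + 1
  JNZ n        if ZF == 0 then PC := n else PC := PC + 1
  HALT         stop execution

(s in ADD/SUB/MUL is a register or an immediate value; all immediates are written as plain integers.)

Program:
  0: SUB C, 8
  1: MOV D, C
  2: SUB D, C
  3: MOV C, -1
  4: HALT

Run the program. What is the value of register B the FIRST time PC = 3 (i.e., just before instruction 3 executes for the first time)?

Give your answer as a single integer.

Step 1: PC=0 exec 'SUB C, 8'. After: A=0 B=0 C=-8 D=0 ZF=0 PC=1
Step 2: PC=1 exec 'MOV D, C'. After: A=0 B=0 C=-8 D=-8 ZF=0 PC=2
Step 3: PC=2 exec 'SUB D, C'. After: A=0 B=0 C=-8 D=0 ZF=1 PC=3
First time PC=3: B=0

0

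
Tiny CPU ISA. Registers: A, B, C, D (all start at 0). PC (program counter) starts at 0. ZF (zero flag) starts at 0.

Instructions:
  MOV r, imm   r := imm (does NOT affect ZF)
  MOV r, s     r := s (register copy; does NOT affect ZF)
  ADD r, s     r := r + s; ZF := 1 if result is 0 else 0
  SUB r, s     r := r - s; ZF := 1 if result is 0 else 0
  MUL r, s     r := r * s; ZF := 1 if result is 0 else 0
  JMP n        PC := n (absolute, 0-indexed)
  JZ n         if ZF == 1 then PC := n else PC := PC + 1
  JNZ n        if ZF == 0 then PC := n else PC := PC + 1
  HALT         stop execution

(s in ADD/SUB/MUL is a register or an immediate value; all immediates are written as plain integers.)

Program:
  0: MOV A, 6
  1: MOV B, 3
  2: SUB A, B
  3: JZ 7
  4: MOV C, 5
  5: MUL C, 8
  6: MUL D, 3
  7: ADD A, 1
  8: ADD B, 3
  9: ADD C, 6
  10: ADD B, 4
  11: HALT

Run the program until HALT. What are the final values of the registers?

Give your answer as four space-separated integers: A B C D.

Answer: 4 10 46 0

Derivation:
Step 1: PC=0 exec 'MOV A, 6'. After: A=6 B=0 C=0 D=0 ZF=0 PC=1
Step 2: PC=1 exec 'MOV B, 3'. After: A=6 B=3 C=0 D=0 ZF=0 PC=2
Step 3: PC=2 exec 'SUB A, B'. After: A=3 B=3 C=0 D=0 ZF=0 PC=3
Step 4: PC=3 exec 'JZ 7'. After: A=3 B=3 C=0 D=0 ZF=0 PC=4
Step 5: PC=4 exec 'MOV C, 5'. After: A=3 B=3 C=5 D=0 ZF=0 PC=5
Step 6: PC=5 exec 'MUL C, 8'. After: A=3 B=3 C=40 D=0 ZF=0 PC=6
Step 7: PC=6 exec 'MUL D, 3'. After: A=3 B=3 C=40 D=0 ZF=1 PC=7
Step 8: PC=7 exec 'ADD A, 1'. After: A=4 B=3 C=40 D=0 ZF=0 PC=8
Step 9: PC=8 exec 'ADD B, 3'. After: A=4 B=6 C=40 D=0 ZF=0 PC=9
Step 10: PC=9 exec 'ADD C, 6'. After: A=4 B=6 C=46 D=0 ZF=0 PC=10
Step 11: PC=10 exec 'ADD B, 4'. After: A=4 B=10 C=46 D=0 ZF=0 PC=11
Step 12: PC=11 exec 'HALT'. After: A=4 B=10 C=46 D=0 ZF=0 PC=11 HALTED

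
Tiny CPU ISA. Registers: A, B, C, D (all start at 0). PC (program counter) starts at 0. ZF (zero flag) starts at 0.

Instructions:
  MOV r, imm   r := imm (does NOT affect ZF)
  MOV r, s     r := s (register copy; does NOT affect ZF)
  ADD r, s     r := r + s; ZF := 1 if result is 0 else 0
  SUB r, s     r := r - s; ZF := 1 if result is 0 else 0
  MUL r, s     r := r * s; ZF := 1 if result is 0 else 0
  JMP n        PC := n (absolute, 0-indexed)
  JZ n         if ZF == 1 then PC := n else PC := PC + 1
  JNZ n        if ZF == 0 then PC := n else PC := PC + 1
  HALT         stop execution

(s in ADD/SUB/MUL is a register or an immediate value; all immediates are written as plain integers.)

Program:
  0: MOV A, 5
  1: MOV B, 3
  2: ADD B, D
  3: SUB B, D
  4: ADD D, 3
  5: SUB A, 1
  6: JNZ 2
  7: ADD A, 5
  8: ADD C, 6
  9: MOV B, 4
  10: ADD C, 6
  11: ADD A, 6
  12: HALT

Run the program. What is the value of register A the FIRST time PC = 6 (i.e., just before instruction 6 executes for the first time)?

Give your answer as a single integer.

Step 1: PC=0 exec 'MOV A, 5'. After: A=5 B=0 C=0 D=0 ZF=0 PC=1
Step 2: PC=1 exec 'MOV B, 3'. After: A=5 B=3 C=0 D=0 ZF=0 PC=2
Step 3: PC=2 exec 'ADD B, D'. After: A=5 B=3 C=0 D=0 ZF=0 PC=3
Step 4: PC=3 exec 'SUB B, D'. After: A=5 B=3 C=0 D=0 ZF=0 PC=4
Step 5: PC=4 exec 'ADD D, 3'. After: A=5 B=3 C=0 D=3 ZF=0 PC=5
Step 6: PC=5 exec 'SUB A, 1'. After: A=4 B=3 C=0 D=3 ZF=0 PC=6
First time PC=6: A=4

4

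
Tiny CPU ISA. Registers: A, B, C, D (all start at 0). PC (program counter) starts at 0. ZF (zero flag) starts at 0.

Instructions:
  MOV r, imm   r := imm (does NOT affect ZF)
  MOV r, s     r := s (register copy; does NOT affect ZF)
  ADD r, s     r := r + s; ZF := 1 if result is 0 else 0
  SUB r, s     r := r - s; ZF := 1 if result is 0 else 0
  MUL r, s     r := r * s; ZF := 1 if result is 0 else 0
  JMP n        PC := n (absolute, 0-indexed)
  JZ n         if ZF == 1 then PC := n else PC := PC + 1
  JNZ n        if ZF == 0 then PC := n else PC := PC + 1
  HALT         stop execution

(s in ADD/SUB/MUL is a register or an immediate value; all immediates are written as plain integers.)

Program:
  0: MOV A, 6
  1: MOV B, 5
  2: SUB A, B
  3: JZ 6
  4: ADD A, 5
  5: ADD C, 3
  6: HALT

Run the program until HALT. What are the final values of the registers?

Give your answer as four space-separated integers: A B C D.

Answer: 6 5 3 0

Derivation:
Step 1: PC=0 exec 'MOV A, 6'. After: A=6 B=0 C=0 D=0 ZF=0 PC=1
Step 2: PC=1 exec 'MOV B, 5'. After: A=6 B=5 C=0 D=0 ZF=0 PC=2
Step 3: PC=2 exec 'SUB A, B'. After: A=1 B=5 C=0 D=0 ZF=0 PC=3
Step 4: PC=3 exec 'JZ 6'. After: A=1 B=5 C=0 D=0 ZF=0 PC=4
Step 5: PC=4 exec 'ADD A, 5'. After: A=6 B=5 C=0 D=0 ZF=0 PC=5
Step 6: PC=5 exec 'ADD C, 3'. After: A=6 B=5 C=3 D=0 ZF=0 PC=6
Step 7: PC=6 exec 'HALT'. After: A=6 B=5 C=3 D=0 ZF=0 PC=6 HALTED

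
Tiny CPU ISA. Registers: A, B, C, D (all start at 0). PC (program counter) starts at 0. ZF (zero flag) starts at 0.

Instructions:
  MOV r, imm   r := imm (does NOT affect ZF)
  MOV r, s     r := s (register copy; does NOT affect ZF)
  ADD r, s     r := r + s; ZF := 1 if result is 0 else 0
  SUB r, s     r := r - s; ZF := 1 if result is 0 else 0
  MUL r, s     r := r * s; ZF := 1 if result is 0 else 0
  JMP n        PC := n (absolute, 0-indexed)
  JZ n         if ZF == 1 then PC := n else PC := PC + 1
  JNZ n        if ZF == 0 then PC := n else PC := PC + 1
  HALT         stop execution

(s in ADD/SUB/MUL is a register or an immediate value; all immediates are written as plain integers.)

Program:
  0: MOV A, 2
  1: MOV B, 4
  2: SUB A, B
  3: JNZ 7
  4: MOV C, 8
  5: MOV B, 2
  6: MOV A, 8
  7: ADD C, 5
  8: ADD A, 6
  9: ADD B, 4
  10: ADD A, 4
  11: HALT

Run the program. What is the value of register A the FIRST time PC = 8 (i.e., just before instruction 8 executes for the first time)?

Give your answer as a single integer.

Step 1: PC=0 exec 'MOV A, 2'. After: A=2 B=0 C=0 D=0 ZF=0 PC=1
Step 2: PC=1 exec 'MOV B, 4'. After: A=2 B=4 C=0 D=0 ZF=0 PC=2
Step 3: PC=2 exec 'SUB A, B'. After: A=-2 B=4 C=0 D=0 ZF=0 PC=3
Step 4: PC=3 exec 'JNZ 7'. After: A=-2 B=4 C=0 D=0 ZF=0 PC=7
Step 5: PC=7 exec 'ADD C, 5'. After: A=-2 B=4 C=5 D=0 ZF=0 PC=8
First time PC=8: A=-2

-2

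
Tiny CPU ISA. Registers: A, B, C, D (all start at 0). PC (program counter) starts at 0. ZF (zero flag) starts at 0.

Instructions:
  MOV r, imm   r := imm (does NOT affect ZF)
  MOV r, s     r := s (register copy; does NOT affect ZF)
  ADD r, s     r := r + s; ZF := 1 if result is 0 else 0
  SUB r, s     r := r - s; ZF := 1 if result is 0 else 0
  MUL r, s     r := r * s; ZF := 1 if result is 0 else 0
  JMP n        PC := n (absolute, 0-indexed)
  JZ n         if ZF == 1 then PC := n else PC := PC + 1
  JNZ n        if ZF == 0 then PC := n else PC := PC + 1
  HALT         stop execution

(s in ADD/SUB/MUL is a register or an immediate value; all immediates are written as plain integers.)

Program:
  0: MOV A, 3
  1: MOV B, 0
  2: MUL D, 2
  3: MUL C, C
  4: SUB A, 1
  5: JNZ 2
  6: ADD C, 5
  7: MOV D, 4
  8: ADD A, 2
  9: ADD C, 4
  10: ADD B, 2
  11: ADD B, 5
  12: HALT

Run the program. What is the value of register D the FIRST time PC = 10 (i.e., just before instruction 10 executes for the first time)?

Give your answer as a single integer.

Step 1: PC=0 exec 'MOV A, 3'. After: A=3 B=0 C=0 D=0 ZF=0 PC=1
Step 2: PC=1 exec 'MOV B, 0'. After: A=3 B=0 C=0 D=0 ZF=0 PC=2
Step 3: PC=2 exec 'MUL D, 2'. After: A=3 B=0 C=0 D=0 ZF=1 PC=3
Step 4: PC=3 exec 'MUL C, C'. After: A=3 B=0 C=0 D=0 ZF=1 PC=4
Step 5: PC=4 exec 'SUB A, 1'. After: A=2 B=0 C=0 D=0 ZF=0 PC=5
Step 6: PC=5 exec 'JNZ 2'. After: A=2 B=0 C=0 D=0 ZF=0 PC=2
Step 7: PC=2 exec 'MUL D, 2'. After: A=2 B=0 C=0 D=0 ZF=1 PC=3
Step 8: PC=3 exec 'MUL C, C'. After: A=2 B=0 C=0 D=0 ZF=1 PC=4
Step 9: PC=4 exec 'SUB A, 1'. After: A=1 B=0 C=0 D=0 ZF=0 PC=5
Step 10: PC=5 exec 'JNZ 2'. After: A=1 B=0 C=0 D=0 ZF=0 PC=2
Step 11: PC=2 exec 'MUL D, 2'. After: A=1 B=0 C=0 D=0 ZF=1 PC=3
Step 12: PC=3 exec 'MUL C, C'. After: A=1 B=0 C=0 D=0 ZF=1 PC=4
Step 13: PC=4 exec 'SUB A, 1'. After: A=0 B=0 C=0 D=0 ZF=1 PC=5
Step 14: PC=5 exec 'JNZ 2'. After: A=0 B=0 C=0 D=0 ZF=1 PC=6
Step 15: PC=6 exec 'ADD C, 5'. After: A=0 B=0 C=5 D=0 ZF=0 PC=7
Step 16: PC=7 exec 'MOV D, 4'. After: A=0 B=0 C=5 D=4 ZF=0 PC=8
Step 17: PC=8 exec 'ADD A, 2'. After: A=2 B=0 C=5 D=4 ZF=0 PC=9
Step 18: PC=9 exec 'ADD C, 4'. After: A=2 B=0 C=9 D=4 ZF=0 PC=10
First time PC=10: D=4

4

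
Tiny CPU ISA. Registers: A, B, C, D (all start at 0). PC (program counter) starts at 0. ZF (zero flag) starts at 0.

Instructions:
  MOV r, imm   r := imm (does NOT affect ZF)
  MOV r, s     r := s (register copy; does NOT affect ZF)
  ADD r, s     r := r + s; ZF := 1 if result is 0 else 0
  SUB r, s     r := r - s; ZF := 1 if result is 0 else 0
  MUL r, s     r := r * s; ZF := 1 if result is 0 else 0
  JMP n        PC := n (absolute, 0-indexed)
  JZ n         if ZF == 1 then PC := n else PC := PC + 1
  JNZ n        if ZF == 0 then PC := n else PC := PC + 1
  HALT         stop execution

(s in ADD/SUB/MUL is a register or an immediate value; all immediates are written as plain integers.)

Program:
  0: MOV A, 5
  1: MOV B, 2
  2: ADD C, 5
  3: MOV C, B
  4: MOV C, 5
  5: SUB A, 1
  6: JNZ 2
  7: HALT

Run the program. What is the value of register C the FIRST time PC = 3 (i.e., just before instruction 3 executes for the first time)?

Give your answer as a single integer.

Step 1: PC=0 exec 'MOV A, 5'. After: A=5 B=0 C=0 D=0 ZF=0 PC=1
Step 2: PC=1 exec 'MOV B, 2'. After: A=5 B=2 C=0 D=0 ZF=0 PC=2
Step 3: PC=2 exec 'ADD C, 5'. After: A=5 B=2 C=5 D=0 ZF=0 PC=3
First time PC=3: C=5

5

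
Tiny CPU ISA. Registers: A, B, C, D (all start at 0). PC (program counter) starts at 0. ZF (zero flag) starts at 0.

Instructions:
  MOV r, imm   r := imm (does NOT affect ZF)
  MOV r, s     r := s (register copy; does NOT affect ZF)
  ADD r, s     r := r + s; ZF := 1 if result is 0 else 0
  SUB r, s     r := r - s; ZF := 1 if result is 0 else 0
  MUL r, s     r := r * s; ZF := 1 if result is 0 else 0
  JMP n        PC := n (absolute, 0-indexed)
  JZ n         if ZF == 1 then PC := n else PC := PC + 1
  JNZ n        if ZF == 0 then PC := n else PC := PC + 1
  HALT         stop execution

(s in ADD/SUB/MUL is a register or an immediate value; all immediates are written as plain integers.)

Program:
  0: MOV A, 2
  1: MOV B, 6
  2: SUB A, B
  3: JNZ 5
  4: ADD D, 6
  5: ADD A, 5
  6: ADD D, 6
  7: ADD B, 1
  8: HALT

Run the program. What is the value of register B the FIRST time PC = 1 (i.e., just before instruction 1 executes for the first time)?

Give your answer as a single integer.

Step 1: PC=0 exec 'MOV A, 2'. After: A=2 B=0 C=0 D=0 ZF=0 PC=1
First time PC=1: B=0

0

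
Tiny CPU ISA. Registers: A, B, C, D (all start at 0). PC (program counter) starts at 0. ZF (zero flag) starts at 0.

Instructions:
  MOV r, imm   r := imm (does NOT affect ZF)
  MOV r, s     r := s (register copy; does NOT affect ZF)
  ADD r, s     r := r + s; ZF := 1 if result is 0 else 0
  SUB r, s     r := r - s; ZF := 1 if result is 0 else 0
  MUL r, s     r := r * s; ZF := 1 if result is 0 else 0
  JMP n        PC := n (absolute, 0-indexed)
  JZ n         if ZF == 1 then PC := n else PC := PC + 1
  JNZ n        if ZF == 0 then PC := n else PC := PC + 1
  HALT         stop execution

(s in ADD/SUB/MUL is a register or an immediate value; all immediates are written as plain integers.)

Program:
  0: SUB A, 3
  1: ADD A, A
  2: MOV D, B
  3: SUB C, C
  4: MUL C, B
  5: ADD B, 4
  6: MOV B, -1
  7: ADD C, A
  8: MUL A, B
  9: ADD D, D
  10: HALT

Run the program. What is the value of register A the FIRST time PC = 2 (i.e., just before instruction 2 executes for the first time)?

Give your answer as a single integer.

Step 1: PC=0 exec 'SUB A, 3'. After: A=-3 B=0 C=0 D=0 ZF=0 PC=1
Step 2: PC=1 exec 'ADD A, A'. After: A=-6 B=0 C=0 D=0 ZF=0 PC=2
First time PC=2: A=-6

-6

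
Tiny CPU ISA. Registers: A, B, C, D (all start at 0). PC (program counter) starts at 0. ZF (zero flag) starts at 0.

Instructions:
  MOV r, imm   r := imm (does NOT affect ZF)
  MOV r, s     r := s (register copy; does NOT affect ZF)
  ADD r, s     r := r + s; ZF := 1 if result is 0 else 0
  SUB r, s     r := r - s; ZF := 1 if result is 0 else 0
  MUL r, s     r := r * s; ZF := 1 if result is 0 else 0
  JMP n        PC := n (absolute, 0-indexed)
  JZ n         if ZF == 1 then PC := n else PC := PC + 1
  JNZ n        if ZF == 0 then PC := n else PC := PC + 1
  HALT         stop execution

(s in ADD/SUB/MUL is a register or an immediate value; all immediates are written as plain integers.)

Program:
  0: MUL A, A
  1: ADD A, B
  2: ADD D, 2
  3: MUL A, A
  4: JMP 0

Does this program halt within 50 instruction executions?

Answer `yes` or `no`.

Step 1: PC=0 exec 'MUL A, A'. After: A=0 B=0 C=0 D=0 ZF=1 PC=1
Step 2: PC=1 exec 'ADD A, B'. After: A=0 B=0 C=0 D=0 ZF=1 PC=2
Step 3: PC=2 exec 'ADD D, 2'. After: A=0 B=0 C=0 D=2 ZF=0 PC=3
Step 4: PC=3 exec 'MUL A, A'. After: A=0 B=0 C=0 D=2 ZF=1 PC=4
Step 5: PC=4 exec 'JMP 0'. After: A=0 B=0 C=0 D=2 ZF=1 PC=0
Step 6: PC=0 exec 'MUL A, A'. After: A=0 B=0 C=0 D=2 ZF=1 PC=1
Step 7: PC=1 exec 'ADD A, B'. After: A=0 B=0 C=0 D=2 ZF=1 PC=2
Step 8: PC=2 exec 'ADD D, 2'. After: A=0 B=0 C=0 D=4 ZF=0 PC=3
Step 9: PC=3 exec 'MUL A, A'. After: A=0 B=0 C=0 D=4 ZF=1 PC=4
Step 10: PC=4 exec 'JMP 0'. After: A=0 B=0 C=0 D=4 ZF=1 PC=0
Step 11: PC=0 exec 'MUL A, A'. After: A=0 B=0 C=0 D=4 ZF=1 PC=1
Step 12: PC=1 exec 'ADD A, B'. After: A=0 B=0 C=0 D=4 ZF=1 PC=2
Step 13: PC=2 exec 'ADD D, 2'. After: A=0 B=0 C=0 D=6 ZF=0 PC=3
Step 14: PC=3 exec 'MUL A, A'. After: A=0 B=0 C=0 D=6 ZF=1 PC=4
Step 15: PC=4 exec 'JMP 0'. After: A=0 B=0 C=0 D=6 ZF=1 PC=0
After 50 steps: not halted. PC revisits the same instructions with no path to HALT; will never halt.

Answer: no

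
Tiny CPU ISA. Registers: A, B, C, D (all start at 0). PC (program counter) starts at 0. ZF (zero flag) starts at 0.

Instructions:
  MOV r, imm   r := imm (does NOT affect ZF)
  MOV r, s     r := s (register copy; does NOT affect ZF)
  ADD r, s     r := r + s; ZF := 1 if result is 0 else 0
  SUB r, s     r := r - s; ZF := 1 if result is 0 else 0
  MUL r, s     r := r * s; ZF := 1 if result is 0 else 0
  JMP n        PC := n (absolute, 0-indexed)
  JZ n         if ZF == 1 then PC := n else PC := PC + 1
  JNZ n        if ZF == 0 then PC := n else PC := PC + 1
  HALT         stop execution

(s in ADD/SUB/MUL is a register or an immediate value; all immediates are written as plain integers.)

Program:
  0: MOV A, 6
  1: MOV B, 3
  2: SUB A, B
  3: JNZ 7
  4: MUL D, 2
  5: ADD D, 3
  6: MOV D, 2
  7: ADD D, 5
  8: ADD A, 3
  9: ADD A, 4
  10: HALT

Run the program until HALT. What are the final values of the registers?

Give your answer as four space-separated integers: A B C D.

Answer: 10 3 0 5

Derivation:
Step 1: PC=0 exec 'MOV A, 6'. After: A=6 B=0 C=0 D=0 ZF=0 PC=1
Step 2: PC=1 exec 'MOV B, 3'. After: A=6 B=3 C=0 D=0 ZF=0 PC=2
Step 3: PC=2 exec 'SUB A, B'. After: A=3 B=3 C=0 D=0 ZF=0 PC=3
Step 4: PC=3 exec 'JNZ 7'. After: A=3 B=3 C=0 D=0 ZF=0 PC=7
Step 5: PC=7 exec 'ADD D, 5'. After: A=3 B=3 C=0 D=5 ZF=0 PC=8
Step 6: PC=8 exec 'ADD A, 3'. After: A=6 B=3 C=0 D=5 ZF=0 PC=9
Step 7: PC=9 exec 'ADD A, 4'. After: A=10 B=3 C=0 D=5 ZF=0 PC=10
Step 8: PC=10 exec 'HALT'. After: A=10 B=3 C=0 D=5 ZF=0 PC=10 HALTED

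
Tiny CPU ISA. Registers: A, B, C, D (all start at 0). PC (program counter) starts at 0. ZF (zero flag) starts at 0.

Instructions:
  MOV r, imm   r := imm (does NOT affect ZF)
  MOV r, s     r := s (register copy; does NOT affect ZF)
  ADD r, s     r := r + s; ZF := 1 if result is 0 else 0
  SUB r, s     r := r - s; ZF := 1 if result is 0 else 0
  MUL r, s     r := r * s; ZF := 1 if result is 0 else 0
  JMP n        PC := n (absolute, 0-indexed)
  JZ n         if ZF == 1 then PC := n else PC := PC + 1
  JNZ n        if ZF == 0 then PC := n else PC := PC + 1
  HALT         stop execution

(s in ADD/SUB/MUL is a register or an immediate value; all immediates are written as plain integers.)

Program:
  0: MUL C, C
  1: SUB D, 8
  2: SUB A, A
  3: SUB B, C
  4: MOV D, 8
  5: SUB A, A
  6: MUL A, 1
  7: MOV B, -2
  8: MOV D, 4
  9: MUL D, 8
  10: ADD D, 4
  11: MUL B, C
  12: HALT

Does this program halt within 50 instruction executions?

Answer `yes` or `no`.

Answer: yes

Derivation:
Step 1: PC=0 exec 'MUL C, C'. After: A=0 B=0 C=0 D=0 ZF=1 PC=1
Step 2: PC=1 exec 'SUB D, 8'. After: A=0 B=0 C=0 D=-8 ZF=0 PC=2
Step 3: PC=2 exec 'SUB A, A'. After: A=0 B=0 C=0 D=-8 ZF=1 PC=3
Step 4: PC=3 exec 'SUB B, C'. After: A=0 B=0 C=0 D=-8 ZF=1 PC=4
Step 5: PC=4 exec 'MOV D, 8'. After: A=0 B=0 C=0 D=8 ZF=1 PC=5
Step 6: PC=5 exec 'SUB A, A'. After: A=0 B=0 C=0 D=8 ZF=1 PC=6
Step 7: PC=6 exec 'MUL A, 1'. After: A=0 B=0 C=0 D=8 ZF=1 PC=7
Step 8: PC=7 exec 'MOV B, -2'. After: A=0 B=-2 C=0 D=8 ZF=1 PC=8
Step 9: PC=8 exec 'MOV D, 4'. After: A=0 B=-2 C=0 D=4 ZF=1 PC=9
Step 10: PC=9 exec 'MUL D, 8'. After: A=0 B=-2 C=0 D=32 ZF=0 PC=10
Step 11: PC=10 exec 'ADD D, 4'. After: A=0 B=-2 C=0 D=36 ZF=0 PC=11
Step 12: PC=11 exec 'MUL B, C'. After: A=0 B=0 C=0 D=36 ZF=1 PC=12
Step 13: PC=12 exec 'HALT'. After: A=0 B=0 C=0 D=36 ZF=1 PC=12 HALTED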